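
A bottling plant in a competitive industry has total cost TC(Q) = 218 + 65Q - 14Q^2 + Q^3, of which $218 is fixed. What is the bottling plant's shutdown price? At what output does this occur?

Short-run supply begins at min AVC. From VC = 65Q - 14Q^2 + Q^3, AVC = 65 - 14Q + Q^2.
At the minimum of AVC, MC = AVC. MC = 65 - 28Q + 3Q^2; setting MC = AVC gives 2Q^2 - 14Q = 0, so Q = 7. min AVC = 16.
For P < $16 the firm produces nothing.

$16 per unit, at Q = 7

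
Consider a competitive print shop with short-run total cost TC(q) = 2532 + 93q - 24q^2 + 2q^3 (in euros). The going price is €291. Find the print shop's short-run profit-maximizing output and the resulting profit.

AVC = 93 - 24q + 2q^2 has its minimum €21 at q = 6; price €291 clears that bar, so the firm operates.
With MC = 93 - 48q + 6q^2, P = MC on the upward-sloping part at q* = 11.
TR = 291·11 = 3201. TC = 2532 + 781 = 3313. Profit = 3201 − 3313 = -€112.
By producing, the firm covers all variable cost plus €2420 of fixed cost; shutting down would lose the full €2532.

Profit = -€112 at q = 11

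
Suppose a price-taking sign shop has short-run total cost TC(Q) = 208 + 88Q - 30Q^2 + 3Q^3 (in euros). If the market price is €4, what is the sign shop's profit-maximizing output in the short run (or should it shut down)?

Shut down

From TC, MC = TC'(Q) = 88 - 60Q + 9Q^2 and AVC = VC/Q = 88 - 30Q + 3Q^2.
The AVC parabola has its vertex at Q = 30/6 = 5, where AVC = 88 - 30·5 + 3·5^2 = €13.
P = €4 lies below min AVC = €13; no output level covers variable cost.
Shutting down limits the loss to fixed cost, €208.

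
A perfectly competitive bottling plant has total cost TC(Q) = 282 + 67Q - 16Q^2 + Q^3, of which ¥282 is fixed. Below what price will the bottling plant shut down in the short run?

Short-run supply begins at min AVC. From VC = 67Q - 16Q^2 + Q^3, AVC = 67 - 16Q + Q^2.
dAVC/dQ = -16 + 2Q = 0 gives Q = 8. min AVC = 67 - 16·8 + 8^2 = 3.
The firm shuts down for any P below ¥3.

¥3 per unit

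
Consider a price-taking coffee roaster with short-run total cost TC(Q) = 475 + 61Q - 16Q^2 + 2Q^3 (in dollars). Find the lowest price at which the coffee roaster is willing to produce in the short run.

Short-run supply begins at min AVC. From VC = 61Q - 16Q^2 + 2Q^3, AVC = 61 - 16Q + 2Q^2.
dAVC/dQ = -16 + 4Q = 0 gives Q = 4. min AVC = 61 - 16·4 + 2·4^2 = 29.
The firm shuts down for any P below $29.

$29 per unit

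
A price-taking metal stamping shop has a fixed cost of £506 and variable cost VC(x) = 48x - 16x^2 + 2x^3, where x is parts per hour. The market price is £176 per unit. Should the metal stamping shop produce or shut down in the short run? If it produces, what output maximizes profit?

Produce at x = 8

Variable cost is VC = 48x - 16x^2 + 2x^3, so AVC = VC/x = 48 - 16x + 2x^2 and MC = dTC/dx = 48 - 32x + 6x^2.
The AVC parabola has its vertex at x = 16/4 = 4, where AVC = 48 - 16·4 + 2·4^2 = £16.
P = £176 exceeds min AVC = £16, so the firm stays open.
Solving P = MC: -128 - 32x + 6x^2 = 0 ⇒ x = -8/3 or 8. On the upward-sloping branch, x* = 8.
Check: AVC at x = 8 is £48 ≤ P, so revenue covers variable cost.
Profit = P·x − TC = 176·8 − 890 = £518.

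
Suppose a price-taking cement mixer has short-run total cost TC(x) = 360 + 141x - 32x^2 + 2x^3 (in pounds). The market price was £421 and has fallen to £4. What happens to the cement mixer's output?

MC = 141 - 64x + 6x^2; the shutdown threshold is min AVC = £13 (at x = 8).
With P = £421 above the shutdown price, P = MC gives x = 14.
At P = £4 < min AVC = £13, price no longer covers variable cost at any output, so the firm shuts down: x = 0.

Output falls from 14 to 0 (the firm shuts down)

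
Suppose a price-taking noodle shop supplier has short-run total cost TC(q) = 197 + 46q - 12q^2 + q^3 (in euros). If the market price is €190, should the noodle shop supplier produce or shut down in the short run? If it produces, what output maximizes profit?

Produce at q = 12

Variable cost is VC = 46q - 12q^2 + q^3, so AVC = VC/q = 46 - 12q + q^2 and MC = dTC/dq = 46 - 24q + 3q^2.
AVC hits its minimum where MC = AVC, at q = 6, giving min AVC = 46 - 12·6 + 6^2 = €10.
Because €190 ≥ €10, revenue can cover variable cost; the firm operates.
Set P = MC: 190 = 46 - 24q + 3q^2 → -144 - 24q + 3q^2 = 0. The roots are q = -4 and q = 12; the profit-maximizing output is on the rising part of MC, so q* = 12.
Check: AVC at q = 12 is €46 ≤ P, so revenue covers variable cost.
Profit = P·q − TC = 190·12 − 749 = €1531.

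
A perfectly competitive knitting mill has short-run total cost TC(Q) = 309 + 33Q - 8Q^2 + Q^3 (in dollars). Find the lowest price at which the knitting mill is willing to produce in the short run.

Short-run supply begins at min AVC. From VC = 33Q - 8Q^2 + Q^3, AVC = 33 - 8Q + Q^2.
dAVC/dQ = -8 + 2Q = 0 gives Q = 4. min AVC = 33 - 8·4 + 4^2 = 17.
The firm shuts down for any P below $17.

$17 per unit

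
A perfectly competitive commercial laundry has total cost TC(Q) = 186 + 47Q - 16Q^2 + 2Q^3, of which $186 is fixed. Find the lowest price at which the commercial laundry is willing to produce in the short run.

The firm shuts down when price falls below the minimum of average variable cost. AVC = VC/Q = 47 - 16Q + 2Q^2.
dAVC/dQ = -16 + 4Q = 0 gives Q = 4. min AVC = 47 - 16·4 + 2·4^2 = 15.
The firm shuts down for any P below $15.

$15 per unit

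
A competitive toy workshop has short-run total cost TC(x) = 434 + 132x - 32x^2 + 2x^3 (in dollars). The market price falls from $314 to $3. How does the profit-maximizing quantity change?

Output falls from 13 to 0 (the firm shuts down)

MC = 132 - 64x + 6x^2; the shutdown threshold is min AVC = $4 (at x = 8).
With P = $314 above the shutdown price, P = MC gives x = 13.
At P = $3 < min AVC = $4, price no longer covers variable cost at any output, so the firm shuts down: x = 0.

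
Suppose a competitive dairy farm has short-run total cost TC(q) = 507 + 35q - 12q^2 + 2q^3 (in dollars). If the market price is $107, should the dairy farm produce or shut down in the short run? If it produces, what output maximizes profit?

Produce at q = 6

From TC, MC = TC'(q) = 35 - 24q + 6q^2 and AVC = VC/q = 35 - 12q + 2q^2.
AVC is minimized where dAVC/dq = -12 + 4q = 0, at q = 3; min AVC = 35 - 12·3 + 2·3^2 = $17.
P = $107 exceeds min AVC = $17, so the firm stays open.
P = MC gives -72 - 24q + 6q^2 = 0, with roots -2 and 6. Take the larger (rising MC): q* = 6.
Check: AVC at q = 6 is $35 ≤ P, so revenue covers variable cost.
Profit = P·q − TC = 107·6 − 717 = -$75, a loss, but smaller than the $507 fixed cost the firm would lose by shutting down.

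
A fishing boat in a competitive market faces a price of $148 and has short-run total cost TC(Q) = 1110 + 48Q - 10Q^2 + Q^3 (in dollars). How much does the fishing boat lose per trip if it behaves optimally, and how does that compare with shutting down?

Profit = -$110 at Q = 10

AVC = 48 - 10Q + Q^2 has its minimum $23 at Q = 5; price $148 clears that bar, so the firm operates.
MC = 48 - 20Q + 3Q^2. Setting P = MC and taking the root on the rising branch gives Q* = 10.
TR = 148·10 = 1480. TC = 1110 + 480 = 1590. Profit = 1480 − 1590 = -$110.
By producing, the firm covers all variable cost plus $1000 of fixed cost; shutting down would lose the full $1110.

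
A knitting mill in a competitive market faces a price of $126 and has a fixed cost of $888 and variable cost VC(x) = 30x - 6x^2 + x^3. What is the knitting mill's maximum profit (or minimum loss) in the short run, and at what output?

Profit = -$248 at x = 8

AVC = 30 - 6x + x^2; min AVC = $21 at x = 3. Since P = $126 ≥ min AVC, the firm produces.
MC = 30 - 12x + 3x^2. Setting P = MC and taking the root on the rising branch gives x* = 8.
TR = 126·8 = 1008. TC = 888 + 368 = 1256. Profit = 1008 − 1256 = -$248.
That loss of $248 beats the $888 the firm would lose by shutting down; producing recovers $640 of fixed cost.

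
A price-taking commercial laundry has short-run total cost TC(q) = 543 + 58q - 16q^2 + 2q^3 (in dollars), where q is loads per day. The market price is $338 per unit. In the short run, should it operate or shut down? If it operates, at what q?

Produce at q = 10

Variable cost is VC = 58q - 16q^2 + 2q^3, so AVC = VC/q = 58 - 16q + 2q^2 and MC = dTC/dq = 58 - 32q + 6q^2.
AVC is minimized where dAVC/dq = -16 + 4q = 0, at q = 4; min AVC = 58 - 16·4 + 2·4^2 = $26.
Since P = $338 ≥ min AVC = $26, price covers variable cost and the firm should produce.
Set P = MC: 338 = 58 - 32q + 6q^2 → -280 - 32q + 6q^2 = 0. The roots are q = -14/3 and q = 10; the profit-maximizing output is on the rising part of MC, so q* = 10.
Check: AVC at q = 10 is $98 ≤ P, so revenue covers variable cost.
Profit = P·q − TC = 338·10 − 1523 = $1857.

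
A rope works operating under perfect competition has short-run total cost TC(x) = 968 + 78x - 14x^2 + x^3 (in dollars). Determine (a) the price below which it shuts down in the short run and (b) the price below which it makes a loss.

AVC = 78 - 14x + x^2; minimized at x = 7, giving min AVC = $29. That is the shutdown price.
ATC = 968/x + 78 - 14x + x^2. Setting dATC/dx = −968/x^2 − 14 + 2x = 0 gives x = 11 (since 2·11^3 − 14·11^2 = 968).
min ATC = 968/11 + 78 − 14·11 + 11^2 = $133. That is the break-even price.
For $29 ≤ P < $133 the firm produces at a loss; below $29 it shuts down.

Shutdown price = $29; break-even price = $133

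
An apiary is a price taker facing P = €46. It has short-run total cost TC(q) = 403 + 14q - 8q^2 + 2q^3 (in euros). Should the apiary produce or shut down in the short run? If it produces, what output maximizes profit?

Variable cost is VC = 14q - 8q^2 + 2q^3, so AVC = VC/q = 14 - 8q + 2q^2 and MC = dTC/dq = 14 - 16q + 6q^2.
AVC hits its minimum where MC = AVC, at q = 2, giving min AVC = 14 - 8·2 + 2·2^2 = €6.
Because €46 ≥ €6, revenue can cover variable cost; the firm operates.
Solving P = MC: -32 - 16q + 6q^2 = 0 ⇒ q = -4/3 or 4. On the upward-sloping branch, q* = 4.
Check: AVC at q = 4 is €14 ≤ P, so revenue covers variable cost.
Profit = P·q − TC = 46·4 − 459 = -€275, a loss, but smaller than the €403 fixed cost the firm would lose by shutting down.

Produce at q = 4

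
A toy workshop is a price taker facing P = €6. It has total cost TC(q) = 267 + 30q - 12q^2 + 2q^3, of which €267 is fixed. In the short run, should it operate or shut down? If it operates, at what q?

Strip out fixed cost: VC = 30q - 12q^2 + 2q^3. Then AVC = 30 - 12q + 2q^2 and MC = 30 - 24q + 6q^2.
The AVC parabola has its vertex at q = 12/4 = 3, where AVC = 30 - 12·3 + 2·3^2 = €12.
With P < min AVC (€6 < €12), every unit sold adds to the loss.
The firm minimizes its loss by shutting down and losing only its fixed cost of €267.

Shut down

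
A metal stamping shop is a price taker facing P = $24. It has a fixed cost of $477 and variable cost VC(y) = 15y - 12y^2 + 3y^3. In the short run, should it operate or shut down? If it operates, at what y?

Produce at y = 3

Variable cost is VC = 15y - 12y^2 + 3y^3, so AVC = VC/y = 15 - 12y + 3y^2 and MC = dTC/dy = 15 - 24y + 9y^2.
The AVC parabola has its vertex at y = 12/6 = 2, where AVC = 15 - 12·2 + 3·2^2 = $3.
P = $24 exceeds min AVC = $3, so the firm stays open.
Set P = MC: 24 = 15 - 24y + 9y^2 → -9 - 24y + 9y^2 = 0. The roots are y = -1/3 and y = 3; the profit-maximizing output is on the rising part of MC, so y* = 3.
Check: AVC at y = 3 is $6 ≤ P, so revenue covers variable cost.
Profit = P·y − TC = 24·3 − 495 = -$423, a loss, but smaller than the $477 fixed cost the firm would lose by shutting down.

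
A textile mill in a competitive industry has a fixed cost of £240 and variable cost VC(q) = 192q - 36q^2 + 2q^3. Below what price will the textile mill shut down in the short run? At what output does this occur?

Short-run supply begins at min AVC. From VC = 192q - 36q^2 + 2q^3, AVC = 192 - 36q + 2q^2.
At the minimum of AVC, MC = AVC. MC = 192 - 72q + 6q^2; setting MC = AVC gives 4q^2 - 36q = 0, so q = 9. min AVC = 30.
For P < £30 the firm produces nothing.

£30 per unit, at q = 9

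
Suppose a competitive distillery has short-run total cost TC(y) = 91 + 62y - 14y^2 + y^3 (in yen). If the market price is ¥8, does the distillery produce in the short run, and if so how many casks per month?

From TC, MC = TC'(y) = 62 - 28y + 3y^2 and AVC = VC/y = 62 - 14y + y^2.
The AVC parabola has its vertex at y = 14/2 = 7, where AVC = 62 - 14·7 + 7^2 = ¥13.
With P < min AVC (¥8 < ¥13), every unit sold adds to the loss.
The firm minimizes its loss by shutting down and losing only its fixed cost of ¥91.

Shut down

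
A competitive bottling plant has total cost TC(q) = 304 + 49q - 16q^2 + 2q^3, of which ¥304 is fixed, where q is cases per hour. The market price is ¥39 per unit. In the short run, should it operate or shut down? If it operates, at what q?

Produce at q = 5

From TC, MC = TC'(q) = 49 - 32q + 6q^2 and AVC = VC/q = 49 - 16q + 2q^2.
AVC hits its minimum where MC = AVC, at q = 4, giving min AVC = 49 - 16·4 + 2·4^2 = ¥17.
P = ¥39 exceeds min AVC = ¥17, so the firm stays open.
Set P = MC: 39 = 49 - 32q + 6q^2 → 10 - 32q + 6q^2 = 0. The roots are q = 1/3 and q = 5; the profit-maximizing output is on the rising part of MC, so q* = 5.
Check: AVC at q = 5 is ¥19 ≤ P, so revenue covers variable cost.
Profit = P·q − TC = 39·5 − 399 = -¥204, a loss, but smaller than the ¥304 fixed cost the firm would lose by shutting down.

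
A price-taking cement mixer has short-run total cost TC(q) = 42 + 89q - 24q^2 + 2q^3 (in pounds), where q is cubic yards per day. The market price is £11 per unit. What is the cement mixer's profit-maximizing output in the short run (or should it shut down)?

Shut down

Strip out fixed cost: VC = 89q - 24q^2 + 2q^3. Then AVC = 89 - 24q + 2q^2 and MC = 89 - 48q + 6q^2.
AVC is minimized where dAVC/dq = -24 + 4q = 0, at q = 6; min AVC = 89 - 24·6 + 2·6^2 = £17.
With P < min AVC (£11 < £17), every unit sold adds to the loss.
Best response: produce nothing and absorb the £42 fixed cost.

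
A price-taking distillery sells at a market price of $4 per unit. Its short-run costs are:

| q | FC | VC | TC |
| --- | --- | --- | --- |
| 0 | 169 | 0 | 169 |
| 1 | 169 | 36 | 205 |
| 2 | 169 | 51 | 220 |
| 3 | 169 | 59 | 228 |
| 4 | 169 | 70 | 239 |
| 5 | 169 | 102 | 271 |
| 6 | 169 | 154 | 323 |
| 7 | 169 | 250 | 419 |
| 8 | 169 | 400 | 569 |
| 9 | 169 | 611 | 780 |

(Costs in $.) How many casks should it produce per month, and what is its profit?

Profit at each row (π = 4q − TC): q=0: -169; q=1: -201; q=2: -212; q=3: -216; q=4: -223; q=5: -251; q=6: -299; q=7: -391; q=8: -537; q=9: -744.
Profit is highest at q = 0. Equivalently, the lowest AVC in the table is 70/4 ≈ $17.50 at q = 4, and P = $4 falls below it — price never covers variable cost, so the firm shuts down and loses only its fixed cost.

q = 0 (shut down); profit = -$169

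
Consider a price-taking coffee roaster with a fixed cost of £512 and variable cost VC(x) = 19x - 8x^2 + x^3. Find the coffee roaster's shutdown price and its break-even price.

Shutdown price = min AVC. AVC = 19 - 8x + x^2, with vertex at x = 4 and minimum £3.
ATC = 512/x + 19 - 8x + x^2. Setting dATC/dx = −512/x^2 − 8 + 2x = 0 gives x = 8 (since 2·8^3 − 8·8^2 = 512).
min ATC = 512/8 + 19 − 8·8 + 8^2 = £83. That is the break-even price.
For £3 ≤ P < £83 the firm produces at a loss; below £3 it shuts down.

Shutdown price = £3; break-even price = £83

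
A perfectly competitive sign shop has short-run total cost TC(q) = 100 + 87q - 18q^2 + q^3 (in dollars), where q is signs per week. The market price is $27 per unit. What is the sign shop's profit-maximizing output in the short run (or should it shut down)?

Strip out fixed cost: VC = 87q - 18q^2 + q^3. Then AVC = 87 - 18q + q^2 and MC = 87 - 36q + 3q^2.
The AVC parabola has its vertex at q = 18/2 = 9, where AVC = 87 - 18·9 + 9^2 = $6.
P = $27 exceeds min AVC = $6, so the firm stays open.
P = MC gives 60 - 36q + 3q^2 = 0, with roots 2 and 10. Take the larger (rising MC): q* = 10.
Check: AVC at q = 10 is $7 ≤ P, so revenue covers variable cost.
Profit = P·q − TC = 27·10 − 170 = $100.

Produce at q = 10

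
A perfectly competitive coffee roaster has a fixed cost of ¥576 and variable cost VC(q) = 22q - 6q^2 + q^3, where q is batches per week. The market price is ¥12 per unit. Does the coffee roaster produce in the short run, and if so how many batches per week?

Variable cost is VC = 22q - 6q^2 + q^3, so AVC = VC/q = 22 - 6q + q^2 and MC = dTC/dq = 22 - 12q + 3q^2.
The AVC parabola has its vertex at q = 6/2 = 3, where AVC = 22 - 6·3 + 3^2 = ¥13.
P = ¥12 lies below min AVC = ¥13; no output level covers variable cost.
The firm minimizes its loss by shutting down and losing only its fixed cost of ¥576.

Shut down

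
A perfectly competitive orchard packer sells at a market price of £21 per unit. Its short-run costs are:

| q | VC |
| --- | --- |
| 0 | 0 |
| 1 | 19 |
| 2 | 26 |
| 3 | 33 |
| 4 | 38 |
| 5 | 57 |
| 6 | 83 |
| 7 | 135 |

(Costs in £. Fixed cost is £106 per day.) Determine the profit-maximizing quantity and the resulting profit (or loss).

q = 5; profit = -£58

Profit at each row (π = 21q − TC): q=0: -106; q=1: -104; q=2: -90; q=3: -76; q=4: -60; q=5: -58; q=6: -63; q=7: -94.
Profit is maximized at q = 5. AVC there is 57/5 = £11.40 ≤ P, so producing beats shutting down (which would give -£106).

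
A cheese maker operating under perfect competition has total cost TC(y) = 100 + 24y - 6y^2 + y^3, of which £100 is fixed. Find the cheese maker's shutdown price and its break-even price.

Shutdown price = min AVC. AVC = 24 - 6y + y^2, with vertex at y = 3 and minimum £15.
ATC = 100/y + 24 - 6y + y^2. Setting dATC/dy = −100/y^2 − 6 + 2y = 0 gives y = 5 (since 2·5^3 − 6·5^2 = 100).
min ATC = 100/5 + 24 − 6·5 + 5^2 = £39. That is the break-even price.
For £15 ≤ P < £39 the firm produces at a loss; below £15 it shuts down.

Shutdown price = £15; break-even price = £39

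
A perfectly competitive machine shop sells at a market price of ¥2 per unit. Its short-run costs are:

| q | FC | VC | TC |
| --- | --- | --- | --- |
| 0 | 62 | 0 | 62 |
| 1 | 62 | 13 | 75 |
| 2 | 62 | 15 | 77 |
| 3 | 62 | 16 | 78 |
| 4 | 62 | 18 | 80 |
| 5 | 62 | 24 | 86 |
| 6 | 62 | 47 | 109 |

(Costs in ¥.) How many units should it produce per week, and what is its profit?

Tabulate TR − TC: q=0: -62; q=1: -73; q=2: -73; q=3: -72; q=4: -72; q=5: -76; q=6: -97.
Profit is highest at q = 0. Equivalently, the lowest AVC in the table is 18/4 ≈ ¥4.50 at q = 4, and P = ¥2 falls below it — price never covers variable cost, so the firm shuts down and loses only its fixed cost.

q = 0 (shut down); profit = -¥62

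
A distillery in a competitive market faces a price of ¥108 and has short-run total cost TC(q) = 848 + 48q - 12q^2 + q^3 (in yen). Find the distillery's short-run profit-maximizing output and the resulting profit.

Profit = -¥48 at q = 10

AVC = 48 - 12q + q^2 has its minimum ¥12 at q = 6; price ¥108 clears that bar, so the firm operates.
With MC = 48 - 24q + 3q^2, P = MC on the upward-sloping part at q* = 10.
TR = 108·10 = 1080. TC = 848 + 280 = 1128. Profit = 1080 − 1128 = -¥48.
That loss of ¥48 beats the ¥848 the firm would lose by shutting down; producing recovers ¥800 of fixed cost.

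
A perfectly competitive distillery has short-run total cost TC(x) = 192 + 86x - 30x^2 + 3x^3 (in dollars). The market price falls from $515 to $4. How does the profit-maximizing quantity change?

Output falls from 11 to 0 (the firm shuts down)

MC = 86 - 60x + 9x^2; the shutdown threshold is min AVC = $11 (at x = 5).
At P = $515 ≥ min AVC, set P = MC on the rising branch: x = 11.
At P = $4 < min AVC = $11, price no longer covers variable cost at any output, so the firm shuts down: x = 0.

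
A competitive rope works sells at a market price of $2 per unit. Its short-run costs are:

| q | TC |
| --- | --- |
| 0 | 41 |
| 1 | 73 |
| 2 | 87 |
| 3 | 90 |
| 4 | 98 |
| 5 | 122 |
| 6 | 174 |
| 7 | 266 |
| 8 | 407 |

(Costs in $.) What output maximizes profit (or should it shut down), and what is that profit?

Compute π = P·q − TC at each output: q=0: -41; q=1: -71; q=2: -83; q=3: -84; q=4: -90; q=5: -112; q=6: -162; q=7: -252; q=8: -391.
Profit is highest at q = 0. Equivalently, the lowest AVC in the table is 57/4 ≈ $14.25 at q = 4, and P = $2 falls below it — price never covers variable cost, so the firm shuts down and loses only its fixed cost.

q = 0 (shut down); profit = -$41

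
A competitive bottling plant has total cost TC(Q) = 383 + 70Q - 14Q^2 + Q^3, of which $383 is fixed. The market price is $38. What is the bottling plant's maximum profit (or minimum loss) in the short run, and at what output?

AVC = 70 - 14Q + Q^2 has its minimum $21 at Q = 7; price $38 clears that bar, so the firm operates.
With MC = 70 - 28Q + 3Q^2, P = MC on the upward-sloping part at Q* = 8.
TR = 38·8 = 304. TC = 383 + 176 = 559. Profit = 304 − 559 = -$255.
Shutting down would mean losing the fixed cost of $383, so operating at a loss of $255 is better by $128.

Profit = -$255 at Q = 8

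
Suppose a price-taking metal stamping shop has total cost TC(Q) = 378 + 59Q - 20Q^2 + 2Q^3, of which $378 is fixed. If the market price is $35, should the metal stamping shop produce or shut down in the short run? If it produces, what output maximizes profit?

Produce at Q = 6

Variable cost is VC = 59Q - 20Q^2 + 2Q^3, so AVC = VC/Q = 59 - 20Q + 2Q^2 and MC = dTC/dQ = 59 - 40Q + 6Q^2.
AVC hits its minimum where MC = AVC, at Q = 5, giving min AVC = 59 - 20·5 + 2·5^2 = $9.
P = $35 exceeds min AVC = $9, so the firm stays open.
Solving P = MC: 24 - 40Q + 6Q^2 = 0 ⇒ Q = 2/3 or 6. On the upward-sloping branch, Q* = 6.
Check: AVC at Q = 6 is $11 ≤ P, so revenue covers variable cost.
Profit = P·Q − TC = 35·6 − 444 = -$234, a loss, but smaller than the $378 fixed cost the firm would lose by shutting down.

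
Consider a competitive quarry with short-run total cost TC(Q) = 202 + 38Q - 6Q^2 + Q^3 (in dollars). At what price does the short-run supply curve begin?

$29 per unit

The shutdown price is the minimum of AVC. VC = 38Q - 6Q^2 + Q^3, so AVC = 38 - 6Q + Q^2.
At the minimum of AVC, MC = AVC. MC = 38 - 12Q + 3Q^2; setting MC = AVC gives 2Q^2 - 6Q = 0, so Q = 3. min AVC = 29.
For P < $29 the firm produces nothing.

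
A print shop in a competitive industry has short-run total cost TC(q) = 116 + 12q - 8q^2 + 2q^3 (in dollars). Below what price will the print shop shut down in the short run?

The shutdown price is the minimum of AVC. VC = 12q - 8q^2 + 2q^3, so AVC = 12 - 8q + 2q^2.
At the minimum of AVC, MC = AVC. MC = 12 - 16q + 6q^2; setting MC = AVC gives 4q^2 - 8q = 0, so q = 2. min AVC = 4.
For P < $4 the firm produces nothing.

$4 per unit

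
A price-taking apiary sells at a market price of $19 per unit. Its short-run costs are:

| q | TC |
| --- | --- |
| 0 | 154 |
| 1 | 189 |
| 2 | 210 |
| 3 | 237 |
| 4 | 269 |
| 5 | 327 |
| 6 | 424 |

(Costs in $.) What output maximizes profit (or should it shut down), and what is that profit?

Tabulate TR − TC: q=0: -154; q=1: -170; q=2: -172; q=3: -180; q=4: -193; q=5: -232; q=6: -310.
Profit is highest at q = 0. Equivalently, the lowest AVC in the table is 83/3 ≈ $27.67 at q = 3, and P = $19 falls below it — price never covers variable cost, so the firm shuts down and loses only its fixed cost.

q = 0 (shut down); profit = -$154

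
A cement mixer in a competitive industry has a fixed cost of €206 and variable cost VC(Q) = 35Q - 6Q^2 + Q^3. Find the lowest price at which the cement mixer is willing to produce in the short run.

€26 per unit

The shutdown price is the minimum of AVC. VC = 35Q - 6Q^2 + Q^3, so AVC = 35 - 6Q + Q^2.
dAVC/dQ = -6 + 2Q = 0 gives Q = 3. min AVC = 35 - 6·3 + 3^2 = 26.
So the shutdown price is €26.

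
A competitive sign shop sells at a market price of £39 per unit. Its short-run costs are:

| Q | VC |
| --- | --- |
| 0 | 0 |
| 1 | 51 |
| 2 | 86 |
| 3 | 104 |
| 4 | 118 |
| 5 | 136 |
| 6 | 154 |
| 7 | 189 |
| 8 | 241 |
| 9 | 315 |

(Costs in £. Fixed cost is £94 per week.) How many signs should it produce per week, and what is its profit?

Q = 7; profit = -£10

Compute π = P·Q − TC at each output: Q=0: -94; Q=1: -106; Q=2: -102; Q=3: -81; Q=4: -56; Q=5: -35; Q=6: -14; Q=7: -10; Q=8: -23; Q=9: -58.
Profit is maximized at Q = 7. AVC there is 189/7 = £27 ≤ P, so producing beats shutting down (which would give -£94).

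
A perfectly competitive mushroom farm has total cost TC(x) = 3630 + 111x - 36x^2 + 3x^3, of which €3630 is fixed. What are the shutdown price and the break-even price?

Shutdown price = min AVC. AVC = 111 - 36x + 3x^2, with vertex at x = 6 and minimum €3.
ATC = 3630/x + 111 - 36x + 3x^2. Setting dATC/dx = −3630/x^2 − 36 + 6x = 0 gives x = 11 (since 6·11^3 − 36·11^2 = 3630).
min ATC = 3630/11 + 111 − 36·11 + 3·11^2 = €408. That is the break-even price.
Between these two prices the firm operates at a loss; above €408 it earns a profit.

Shutdown price = €3; break-even price = €408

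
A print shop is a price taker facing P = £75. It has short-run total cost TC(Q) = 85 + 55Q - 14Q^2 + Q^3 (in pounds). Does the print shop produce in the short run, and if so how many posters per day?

From TC, MC = TC'(Q) = 55 - 28Q + 3Q^2 and AVC = VC/Q = 55 - 14Q + Q^2.
AVC is minimized where dAVC/dQ = -14 + 2Q = 0, at Q = 7; min AVC = 55 - 14·7 + 7^2 = £6.
Since P = £75 ≥ min AVC = £6, price covers variable cost and the firm should produce.
Solving P = MC: -20 - 28Q + 3Q^2 = 0 ⇒ Q = -2/3 or 10. On the upward-sloping branch, Q* = 10.
Check: AVC at Q = 10 is £15 ≤ P, so revenue covers variable cost.
Profit = P·Q − TC = 75·10 − 235 = £515.

Produce at Q = 10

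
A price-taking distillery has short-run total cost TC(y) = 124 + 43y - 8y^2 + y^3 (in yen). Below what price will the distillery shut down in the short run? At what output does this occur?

Short-run supply begins at min AVC. From VC = 43y - 8y^2 + y^3, AVC = 43 - 8y + y^2.
At the minimum of AVC, MC = AVC. MC = 43 - 16y + 3y^2; setting MC = AVC gives 2y^2 - 8y = 0, so y = 4. min AVC = 27.
So the shutdown price is ¥27.

¥27 per unit, at y = 4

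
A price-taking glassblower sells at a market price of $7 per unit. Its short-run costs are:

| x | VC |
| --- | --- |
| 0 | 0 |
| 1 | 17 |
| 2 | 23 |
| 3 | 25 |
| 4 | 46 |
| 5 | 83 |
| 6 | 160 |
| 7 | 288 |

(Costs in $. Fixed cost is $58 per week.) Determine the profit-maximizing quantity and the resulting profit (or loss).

Profit at each row (π = 7x − TC): x=0: -58; x=1: -68; x=2: -67; x=3: -62; x=4: -76; x=5: -106; x=6: -176; x=7: -297.
Profit is highest at x = 0. Equivalently, the lowest AVC in the table is 25/3 ≈ $8.33 at x = 3, and P = $7 falls below it — price never covers variable cost, so the firm shuts down and loses only its fixed cost.

x = 0 (shut down); profit = -$58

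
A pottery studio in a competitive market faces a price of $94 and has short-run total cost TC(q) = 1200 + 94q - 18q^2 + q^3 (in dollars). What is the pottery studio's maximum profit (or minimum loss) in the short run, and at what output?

Profit = -$336 at q = 12

AVC = 94 - 18q + q^2 has its minimum $13 at q = 9; price $94 clears that bar, so the firm operates.
MC = 94 - 36q + 3q^2. Setting P = MC and taking the root on the rising branch gives q* = 12.
TR = 94·12 = 1128. TC = 1200 + 264 = 1464. Profit = 1128 − 1464 = -$336.
Shutting down would mean losing the fixed cost of $1200, so operating at a loss of $336 is better by $864.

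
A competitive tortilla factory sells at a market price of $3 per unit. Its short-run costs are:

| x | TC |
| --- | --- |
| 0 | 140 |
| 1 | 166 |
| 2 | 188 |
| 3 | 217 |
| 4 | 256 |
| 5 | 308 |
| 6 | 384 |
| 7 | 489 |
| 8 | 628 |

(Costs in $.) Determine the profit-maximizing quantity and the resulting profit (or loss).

Profit at each row (π = 3x − TC): x=0: -140; x=1: -163; x=2: -182; x=3: -208; x=4: -244; x=5: -293; x=6: -366; x=7: -468; x=8: -604.
Profit is highest at x = 0. Equivalently, the lowest AVC in the table is 48/2 ≈ $24 at x = 2, and P = $3 falls below it — price never covers variable cost, so the firm shuts down and loses only its fixed cost.

x = 0 (shut down); profit = -$140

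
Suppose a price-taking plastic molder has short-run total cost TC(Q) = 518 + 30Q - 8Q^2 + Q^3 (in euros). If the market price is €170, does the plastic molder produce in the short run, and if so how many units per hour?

Produce at Q = 10

From TC, MC = TC'(Q) = 30 - 16Q + 3Q^2 and AVC = VC/Q = 30 - 8Q + Q^2.
The AVC parabola has its vertex at Q = 8/2 = 4, where AVC = 30 - 8·4 + 4^2 = €14.
Because €170 ≥ €14, revenue can cover variable cost; the firm operates.
Solving P = MC: -140 - 16Q + 3Q^2 = 0 ⇒ Q = -14/3 or 10. On the upward-sloping branch, Q* = 10.
Check: AVC at Q = 10 is €50 ≤ P, so revenue covers variable cost.
Profit = P·Q − TC = 170·10 − 1018 = €682.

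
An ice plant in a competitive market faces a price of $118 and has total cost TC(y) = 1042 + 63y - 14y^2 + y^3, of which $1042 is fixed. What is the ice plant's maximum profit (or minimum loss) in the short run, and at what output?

Profit = -$74 at y = 11

AVC = 63 - 14y + y^2 has its minimum $14 at y = 7; price $118 clears that bar, so the firm operates.
MC = 63 - 28y + 3y^2. Setting P = MC and taking the root on the rising branch gives y* = 11.
TR = 118·11 = 1298. TC = 1042 + 330 = 1372. Profit = 1298 − 1372 = -$74.
By producing, the firm covers all variable cost plus $968 of fixed cost; shutting down would lose the full $1042.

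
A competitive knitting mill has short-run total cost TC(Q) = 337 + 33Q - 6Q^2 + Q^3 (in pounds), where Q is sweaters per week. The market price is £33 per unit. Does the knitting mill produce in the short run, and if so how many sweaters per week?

Variable cost is VC = 33Q - 6Q^2 + Q^3, so AVC = VC/Q = 33 - 6Q + Q^2 and MC = dTC/dQ = 33 - 12Q + 3Q^2.
AVC is minimized where dAVC/dQ = -6 + 2Q = 0, at Q = 3; min AVC = 33 - 6·3 + 3^2 = £24.
P = £33 exceeds min AVC = £24, so the firm stays open.
Solving P = MC: -12Q + 3Q^2 = 0 ⇒ Q = 0 or 4. On the upward-sloping branch, Q* = 4.
Check: AVC at Q = 4 is £25 ≤ P, so revenue covers variable cost.
Profit = P·Q − TC = 33·4 − 437 = -£305, a loss, but smaller than the £337 fixed cost the firm would lose by shutting down.

Produce at Q = 4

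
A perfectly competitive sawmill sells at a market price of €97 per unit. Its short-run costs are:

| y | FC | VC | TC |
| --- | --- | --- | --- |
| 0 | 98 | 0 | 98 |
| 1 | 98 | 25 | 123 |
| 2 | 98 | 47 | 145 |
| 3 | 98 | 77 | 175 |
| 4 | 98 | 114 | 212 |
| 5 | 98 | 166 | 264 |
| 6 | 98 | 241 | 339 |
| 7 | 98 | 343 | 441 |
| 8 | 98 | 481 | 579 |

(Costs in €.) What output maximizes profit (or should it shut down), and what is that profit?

y = 6; profit = €243

Tabulate TR − TC: y=0: -98; y=1: -26; y=2: 49; y=3: 116; y=4: 176; y=5: 221; y=6: 243; y=7: 238; y=8: 197.
Profit is maximized at y = 6. AVC there is 241/6 = €40.17 ≤ P, so producing beats shutting down (which would give -€98).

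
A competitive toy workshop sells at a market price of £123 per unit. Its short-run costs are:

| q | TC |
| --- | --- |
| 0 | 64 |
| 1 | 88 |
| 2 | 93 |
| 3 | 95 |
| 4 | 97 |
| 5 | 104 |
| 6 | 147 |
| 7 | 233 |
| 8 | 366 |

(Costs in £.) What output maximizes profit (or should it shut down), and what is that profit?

q = 7; profit = £628

Tabulate TR − TC: q=0: -64; q=1: 35; q=2: 153; q=3: 274; q=4: 395; q=5: 511; q=6: 591; q=7: 628; q=8: 618.
Profit is maximized at q = 7. AVC there is 169/7 = £24.14 ≤ P, so producing beats shutting down (which would give -£64).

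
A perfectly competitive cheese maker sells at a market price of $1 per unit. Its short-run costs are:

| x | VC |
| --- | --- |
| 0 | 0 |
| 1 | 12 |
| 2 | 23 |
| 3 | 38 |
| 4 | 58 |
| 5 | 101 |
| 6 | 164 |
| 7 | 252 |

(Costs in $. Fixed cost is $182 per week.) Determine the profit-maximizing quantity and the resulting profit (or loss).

x = 0 (shut down); profit = -$182

Tabulate TR − TC: x=0: -182; x=1: -193; x=2: -203; x=3: -217; x=4: -236; x=5: -278; x=6: -340; x=7: -427.
Profit is highest at x = 0. Equivalently, the lowest AVC in the table is 23/2 ≈ $11.50 at x = 2, and P = $1 falls below it — price never covers variable cost, so the firm shuts down and loses only its fixed cost.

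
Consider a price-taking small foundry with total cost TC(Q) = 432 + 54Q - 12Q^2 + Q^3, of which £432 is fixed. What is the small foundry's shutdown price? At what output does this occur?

£18 per unit, at Q = 6

The firm shuts down when price falls below the minimum of average variable cost. AVC = VC/Q = 54 - 12Q + Q^2.
dAVC/dQ = -12 + 2Q = 0 gives Q = 6. min AVC = 54 - 12·6 + 6^2 = 18.
The firm shuts down for any P below £18.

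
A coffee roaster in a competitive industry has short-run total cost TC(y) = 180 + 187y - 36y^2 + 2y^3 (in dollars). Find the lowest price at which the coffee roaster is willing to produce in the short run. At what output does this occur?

$25 per unit, at y = 9

The shutdown price is the minimum of AVC. VC = 187y - 36y^2 + 2y^3, so AVC = 187 - 36y + 2y^2.
At the minimum of AVC, MC = AVC. MC = 187 - 72y + 6y^2; setting MC = AVC gives 4y^2 - 36y = 0, so y = 9. min AVC = 25.
For P < $25 the firm produces nothing.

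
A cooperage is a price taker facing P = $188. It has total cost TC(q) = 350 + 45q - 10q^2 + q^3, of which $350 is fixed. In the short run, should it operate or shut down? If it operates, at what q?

Produce at q = 11

Variable cost is VC = 45q - 10q^2 + q^3, so AVC = VC/q = 45 - 10q + q^2 and MC = dTC/dq = 45 - 20q + 3q^2.
AVC is minimized where dAVC/dq = -10 + 2q = 0, at q = 5; min AVC = 45 - 10·5 + 5^2 = $20.
Because $188 ≥ $20, revenue can cover variable cost; the firm operates.
Solving P = MC: -143 - 20q + 3q^2 = 0 ⇒ q = -13/3 or 11. On the upward-sloping branch, q* = 11.
Check: AVC at q = 11 is $56 ≤ P, so revenue covers variable cost.
Profit = P·q − TC = 188·11 − 966 = $1102.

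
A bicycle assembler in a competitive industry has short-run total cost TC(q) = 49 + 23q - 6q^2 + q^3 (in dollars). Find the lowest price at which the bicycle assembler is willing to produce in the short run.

$14 per unit

The shutdown price is the minimum of AVC. VC = 23q - 6q^2 + q^3, so AVC = 23 - 6q + q^2.
At the minimum of AVC, MC = AVC. MC = 23 - 12q + 3q^2; setting MC = AVC gives 2q^2 - 6q = 0, so q = 3. min AVC = 14.
So the shutdown price is $14.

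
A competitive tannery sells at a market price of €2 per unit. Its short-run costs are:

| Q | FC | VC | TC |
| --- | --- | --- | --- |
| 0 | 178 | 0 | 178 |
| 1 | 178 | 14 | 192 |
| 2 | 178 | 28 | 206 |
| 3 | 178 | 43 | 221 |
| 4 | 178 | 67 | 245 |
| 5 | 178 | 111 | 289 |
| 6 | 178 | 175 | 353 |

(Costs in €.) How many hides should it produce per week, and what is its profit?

Tabulate TR − TC: Q=0: -178; Q=1: -190; Q=2: -202; Q=3: -215; Q=4: -237; Q=5: -279; Q=6: -341.
Profit is highest at Q = 0. Equivalently, the lowest AVC in the table is 14/1 ≈ €14 at Q = 1, and P = €2 falls below it — price never covers variable cost, so the firm shuts down and loses only its fixed cost.

Q = 0 (shut down); profit = -€178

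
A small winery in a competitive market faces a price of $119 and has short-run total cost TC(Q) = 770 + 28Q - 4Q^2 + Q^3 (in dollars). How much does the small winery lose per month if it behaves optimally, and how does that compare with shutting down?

Profit = -$280 at Q = 7

AVC = 28 - 4Q + Q^2; min AVC = $24 at Q = 2. Since P = $119 ≥ min AVC, the firm produces.
With MC = 28 - 8Q + 3Q^2, P = MC on the upward-sloping part at Q* = 7.
TR = 119·7 = 833. TC = 770 + 343 = 1113. Profit = 833 − 1113 = -$280.
That loss of $280 beats the $770 the firm would lose by shutting down; producing recovers $490 of fixed cost.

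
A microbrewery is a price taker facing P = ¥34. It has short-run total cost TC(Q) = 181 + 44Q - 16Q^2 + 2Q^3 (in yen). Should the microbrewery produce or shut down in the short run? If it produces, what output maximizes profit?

Produce at Q = 5

Variable cost is VC = 44Q - 16Q^2 + 2Q^3, so AVC = VC/Q = 44 - 16Q + 2Q^2 and MC = dTC/dQ = 44 - 32Q + 6Q^2.
AVC hits its minimum where MC = AVC, at Q = 4, giving min AVC = 44 - 16·4 + 2·4^2 = ¥12.
Because ¥34 ≥ ¥12, revenue can cover variable cost; the firm operates.
Set P = MC: 34 = 44 - 32Q + 6Q^2 → 10 - 32Q + 6Q^2 = 0. The roots are Q = 1/3 and Q = 5; the profit-maximizing output is on the rising part of MC, so Q* = 5.
Check: AVC at Q = 5 is ¥14 ≤ P, so revenue covers variable cost.
Profit = P·Q − TC = 34·5 − 251 = -¥81, a loss, but smaller than the ¥181 fixed cost the firm would lose by shutting down.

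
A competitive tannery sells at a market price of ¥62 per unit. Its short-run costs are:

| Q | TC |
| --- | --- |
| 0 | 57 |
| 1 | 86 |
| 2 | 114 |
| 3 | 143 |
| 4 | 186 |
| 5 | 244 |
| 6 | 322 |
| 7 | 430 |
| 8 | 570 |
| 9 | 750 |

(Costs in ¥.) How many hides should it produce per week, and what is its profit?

Tabulate TR − TC: Q=0: -57; Q=1: -24; Q=2: 10; Q=3: 43; Q=4: 62; Q=5: 66; Q=6: 50; Q=7: 4; Q=8: -74; Q=9: -192.
Profit is maximized at Q = 5. AVC there is 187/5 = ¥37.40 ≤ P, so producing beats shutting down (which would give -¥57).

Q = 5; profit = ¥66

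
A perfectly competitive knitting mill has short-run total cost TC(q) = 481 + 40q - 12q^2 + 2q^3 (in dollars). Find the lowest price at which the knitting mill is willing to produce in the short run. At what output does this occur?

The shutdown price is the minimum of AVC. VC = 40q - 12q^2 + 2q^3, so AVC = 40 - 12q + 2q^2.
At the minimum of AVC, MC = AVC. MC = 40 - 24q + 6q^2; setting MC = AVC gives 4q^2 - 12q = 0, so q = 3. min AVC = 22.
So the shutdown price is $22.

$22 per unit, at q = 3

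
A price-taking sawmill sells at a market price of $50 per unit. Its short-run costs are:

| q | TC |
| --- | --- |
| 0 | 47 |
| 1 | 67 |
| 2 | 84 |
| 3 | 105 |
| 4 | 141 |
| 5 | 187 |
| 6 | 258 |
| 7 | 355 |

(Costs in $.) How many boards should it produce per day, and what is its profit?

q = 5; profit = $63

Compute π = P·q − TC at each output: q=0: -47; q=1: -17; q=2: 16; q=3: 45; q=4: 59; q=5: 63; q=6: 42; q=7: -5.
Profit is maximized at q = 5. AVC there is 140/5 = $28 ≤ P, so producing beats shutting down (which would give -$47).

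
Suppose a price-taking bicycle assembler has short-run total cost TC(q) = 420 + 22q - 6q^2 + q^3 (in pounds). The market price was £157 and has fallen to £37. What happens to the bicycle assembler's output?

Output falls from 9 to 5

MC = 22 - 12q + 3q^2; the shutdown threshold is min AVC = £13 (at q = 3).
With P = £157 above the shutdown price, P = MC gives q = 9.
At P = £37 ≥ min AVC, set P = MC: q = 5. The firm stays open but cuts output.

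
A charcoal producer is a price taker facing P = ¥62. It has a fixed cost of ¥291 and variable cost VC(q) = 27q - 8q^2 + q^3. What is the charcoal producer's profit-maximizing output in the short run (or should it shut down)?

Produce at q = 7

Strip out fixed cost: VC = 27q - 8q^2 + q^3. Then AVC = 27 - 8q + q^2 and MC = 27 - 16q + 3q^2.
AVC hits its minimum where MC = AVC, at q = 4, giving min AVC = 27 - 8·4 + 4^2 = ¥11.
P = ¥62 exceeds min AVC = ¥11, so the firm stays open.
Solving P = MC: -35 - 16q + 3q^2 = 0 ⇒ q = -5/3 or 7. On the upward-sloping branch, q* = 7.
Check: AVC at q = 7 is ¥20 ≤ P, so revenue covers variable cost.
Profit = P·q − TC = 62·7 − 431 = ¥3.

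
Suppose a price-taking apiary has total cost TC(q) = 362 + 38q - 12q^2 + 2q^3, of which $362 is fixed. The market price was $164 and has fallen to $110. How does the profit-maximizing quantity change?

AVC = 38 - 12q + 2q^2, minimized at q = 3 where min AVC = $20. MC = 38 - 24q + 6q^2.
With P = $164 above the shutdown price, P = MC gives q = 7.
At P = $110 ≥ min AVC, set P = MC: q = 6. The firm stays open but cuts output.

Output falls from 7 to 6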